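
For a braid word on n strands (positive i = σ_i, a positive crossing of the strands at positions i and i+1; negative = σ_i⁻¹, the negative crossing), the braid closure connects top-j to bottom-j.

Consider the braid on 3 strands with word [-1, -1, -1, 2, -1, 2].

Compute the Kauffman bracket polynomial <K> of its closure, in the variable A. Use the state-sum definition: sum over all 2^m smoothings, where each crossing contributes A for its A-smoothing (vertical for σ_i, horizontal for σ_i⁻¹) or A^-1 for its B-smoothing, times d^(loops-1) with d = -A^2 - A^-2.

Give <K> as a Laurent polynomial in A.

Braid: s1^-1 s1^-1 s1^-1 s2 s1^-1 s2 on 3 strands, 6 crossings.
Writhe w = (#positive) - (#negative) = 2 - 4 = -2.
Enumerate smoothing states for the bracket polynomial. There are 2^6 = 64 states.
Each crossing splits two ways (0=vertical, 1=horizontal). The state's weight is A^(#A-smoothings - #B-smoothings) * d^(loops - 1).
Tabulate the states by total A-exponent and number of loops L (A-exp: L × count):
  A^6: L=5 ×1
  A^4: L=4 ×6
  A^2: L=3 ×15
  A^0: L=2 ×19, L=4 ×1
  A^-2: L=1 ×11, L=3 ×4
  A^-4: L=2 ×6
  A^-6: L=3 ×1
Each group contributes A^e * Σ count * d^(L-1):
Powers of d = -A^2 - A^-2: d^2 = A^4 + 2 + A^-4; d^3 = -A^6 - 3*A^2 - 3*A^-2 - A^-6; d^4 = A^8 + 4*A^4 + 6 + 4*A^-4 + A^-8.
  A^6 * (d^4) = A^14 + 4*A^10 + 6*A^6 + 4*A^2 + A^-2
  A^4 * (6*d^3) = -6*A^10 - 18*A^6 - 18*A^2 - 6*A^-2
  A^2 * (15*d^2) = 15*A^6 + 30*A^2 + 15*A^-2
  A^0 * (19*d + d^3) = -A^6 - 22*A^2 - 22*A^-2 - A^-6
  A^-2 * (11 + 4*d^2) = 4*A^2 + 19*A^-2 + 4*A^-6
  A^-4 * (6*d) = -6*A^-2 - 6*A^-6
  A^-6 * (d^2) = A^-2 + 2*A^-6 + A^-10
Summing the groups: <K> = A^14 - 2*A^10 + 2*A^6 - 2*A^2 + 2*A^-2 - A^-6 + A^-10

Answer: A^14 - 2*A^10 + 2*A^6 - 2*A^2 + 2*A^-2 - A^-6 + A^-10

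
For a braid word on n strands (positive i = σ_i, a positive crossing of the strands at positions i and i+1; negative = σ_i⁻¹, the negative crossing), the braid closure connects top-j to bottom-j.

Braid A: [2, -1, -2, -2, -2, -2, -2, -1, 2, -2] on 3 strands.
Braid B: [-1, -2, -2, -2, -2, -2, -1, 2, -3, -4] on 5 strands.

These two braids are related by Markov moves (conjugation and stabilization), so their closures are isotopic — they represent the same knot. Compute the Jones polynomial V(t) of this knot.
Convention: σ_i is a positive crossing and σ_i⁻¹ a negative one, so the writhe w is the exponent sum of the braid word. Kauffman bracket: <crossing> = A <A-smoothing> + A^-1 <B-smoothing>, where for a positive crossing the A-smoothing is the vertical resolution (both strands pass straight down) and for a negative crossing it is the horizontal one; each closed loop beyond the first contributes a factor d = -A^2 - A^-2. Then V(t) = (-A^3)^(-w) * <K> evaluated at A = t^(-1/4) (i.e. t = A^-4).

Markov-equivalent braids have isotopic closures, hence identical knot invariants. Strip the Markov moves from each word to reach a common short braid β, then compute V(t) once on β.
Braid A: s2 s1^-1 s2^-1 s2^-1 s2^-1 s2^-1 s2^-1 s1^-1 s2 s2^-1 on 3 strands reduces by inverse Markov moves (closure unchanged at each step):
  Deconjugate: the word is γ·β·γ⁻¹ with γ = s2 (prefix) and γ⁻¹ = s2^-1 (suffix); strip both.
Reduced to β = s1^-1 s2^-1 s2^-1 s2^-1 s2^-1 s2^-1 s1^-1 s2 on 3 strands, 8 crossings.
Braid B: s1^-1 s2^-1 s2^-1 s2^-1 s2^-1 s2^-1 s1^-1 s2 s3^-1 s4^-1 on 5 strands reduces by inverse Markov moves (closure unchanged at each step):
  Destabilize: the word has the form β·s4^-1 where s4^-1 occurs only as the final letter (β ∈ B_4); drop it and the last strand → 4 strands.
  Destabilize: the word has the form β·s3^-1 where s3^-1 occurs only as the final letter (β ∈ B_3); drop it and the last strand → 3 strands.
Reduced to β = s1^-1 s2^-1 s2^-1 s2^-1 s2^-1 s2^-1 s1^-1 s2 on 3 strands, 8 crossings.
Both give the same β = s1^-1 s2^-1 s2^-1 s2^-1 s2^-1 s2^-1 s1^-1 s2 on 3 strands, so one state sum suffices:
Braid: s1^-1 s2^-1 s2^-1 s2^-1 s2^-1 s2^-1 s1^-1 s2 on 3 strands, 8 crossings.
Writhe w = (#positive) - (#negative) = 1 - 7 = -6.
State-sum expansion of <K>. There are 2^8 = 256 states.
Smooth each crossing (0=||, 1=⌣⌢); contribution A^(Σ sign_k(1-2s_k)) * d^(L-1).
Tabulate the states by total A-exponent and number of loops L (A-exp: L × count):
  A^8: L=6 ×1
  A^6: L=5 ×8
  A^4: L=4 ×25, L=6 ×3
  A^2: L=3 ×40, L=5 ×15, L=7 ×1
  A^0: L=2 ×35, L=4 ×30, L=6 ×5
  A^-2: L=1 ×15, L=3 ×31, L=5 ×10
  A^-4: L=2 ×18, L=4 ×10
  A^-6: L=1 ×2, L=3 ×6
  A^-8: L=2 ×1
Each group contributes A^e * Σ count * d^(L-1):
Powers of d = -A^2 - A^-2: d^2 = A^4 + 2 + A^-4; d^3 = -A^6 - 3*A^2 - 3*A^-2 - A^-6; d^4 = A^8 + 4*A^4 + 6 + 4*A^-4 + A^-8; d^5 = -A^10 - 5*A^6 - 10*A^2 - 10*A^-2 - 5*A^-6 - A^-10; d^6 = A^12 + 6*A^8 + 15*A^4 + 20 + 15*A^-4 + 6*A^-8 + A^-12.
  A^8 * (d^5) = -A^18 - 5*A^14 - 10*A^10 - 10*A^6 - 5*A^2 - A^-2
  A^6 * (8*d^4) = 8*A^14 + 32*A^10 + 48*A^6 + 32*A^2 + 8*A^-2
  A^4 * (25*d^3 + 3*d^5) = -3*A^14 - 40*A^10 - 105*A^6 - 105*A^2 - 40*A^-2 - 3*A^-6
  A^2 * (40*d^2 + 15*d^4 + d^6) = A^14 + 21*A^10 + 115*A^6 + 190*A^2 + 115*A^-2 + 21*A^-6 + A^-10
  A^0 * (35*d + 30*d^3 + 5*d^5) = -5*A^10 - 55*A^6 - 175*A^2 - 175*A^-2 - 55*A^-6 - 5*A^-10
  A^-2 * (15 + 31*d^2 + 10*d^4) = 10*A^6 + 71*A^2 + 137*A^-2 + 71*A^-6 + 10*A^-10
  A^-4 * (18*d + 10*d^3) = -10*A^2 - 48*A^-2 - 48*A^-6 - 10*A^-10
  A^-6 * (2 + 6*d^2) = 6*A^-2 + 14*A^-6 + 6*A^-10
  A^-8 * (d) = -A^-6 - A^-10
Summing the groups: <K> = -A^18 + A^14 - 2*A^10 + 3*A^6 - 2*A^2 + 2*A^-2 - A^-6 + A^-10
Normalise by the writhe: (-A^3)^(-w) = (-A^3)^(6) = A^18, so f(A) = A^18 * <K> = -A^36 + A^32 - 2*A^28 + 3*A^24 - 2*A^20 + 2*A^16 - A^12 + A^8.
Substitute A = t^(-1/4), i.e. A^e → t^(-e/4): V(t) = t^-2 - t^-3 + 2*t^-4 - 2*t^-5 + 3*t^-6 - 2*t^-7 + t^-8 - t^-9

Answer: t^-2 - t^-3 + 2*t^-4 - 2*t^-5 + 3*t^-6 - 2*t^-7 + t^-8 - t^-9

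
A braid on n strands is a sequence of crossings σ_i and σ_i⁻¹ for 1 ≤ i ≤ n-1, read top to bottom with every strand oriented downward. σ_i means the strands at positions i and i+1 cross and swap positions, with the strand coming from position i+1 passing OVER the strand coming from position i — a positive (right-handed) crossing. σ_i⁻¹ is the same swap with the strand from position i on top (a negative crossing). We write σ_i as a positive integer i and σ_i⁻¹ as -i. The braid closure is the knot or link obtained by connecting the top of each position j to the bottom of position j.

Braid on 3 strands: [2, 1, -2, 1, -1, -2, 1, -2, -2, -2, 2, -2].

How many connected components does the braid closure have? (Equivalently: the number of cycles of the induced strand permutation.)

Track the strand permutation on 3 strands, starting from identity.
  step 1: s2 swaps positions 2,3 -> [1 3 2]
  step 2: s1 swaps positions 1,2 -> [3 1 2]
  step 3: s2^-1 swaps positions 2,3 -> [3 2 1]
  step 4: s1 swaps positions 1,2 -> [2 3 1]
  step 5: s1^-1 swaps positions 1,2 -> [3 2 1]
  step 6: s2^-1 swaps positions 2,3 -> [3 1 2]
  step 7: s1 swaps positions 1,2 -> [1 3 2]
  step 8: s2^-1 swaps positions 2,3 -> [1 2 3]
  step 9: s2^-1 swaps positions 2,3 -> [1 3 2]
  step 10: s2^-1 swaps positions 2,3 -> [1 2 3]
  step 11: s2 swaps positions 2,3 -> [1 3 2]
  step 12: s2^-1 swaps positions 2,3 -> [1 2 3]
Final permutation (position -> original strand): [1 2 3]
Closure components = cycle count of this permutation = 3.

Answer: 3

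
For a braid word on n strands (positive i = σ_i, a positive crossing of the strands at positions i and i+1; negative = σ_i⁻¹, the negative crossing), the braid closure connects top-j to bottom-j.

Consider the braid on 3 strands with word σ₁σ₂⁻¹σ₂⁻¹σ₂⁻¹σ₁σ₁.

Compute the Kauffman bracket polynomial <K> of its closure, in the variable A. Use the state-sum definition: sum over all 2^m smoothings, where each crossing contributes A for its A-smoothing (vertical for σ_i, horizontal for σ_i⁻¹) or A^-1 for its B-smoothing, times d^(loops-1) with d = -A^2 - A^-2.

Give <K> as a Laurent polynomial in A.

Braid: s1 s2^-1 s2^-1 s2^-1 s1 s1 on 3 strands, 6 crossings.
Writhe w = (#positive) - (#negative) = 3 - 3 = 0.
Computing the Kauffman bracket via state sum. There are 2^6 = 64 states.
Smooth each crossing (0=||, 1=⌣⌢); contribution A^(Σ sign_k(1-2s_k)) * d^(L-1).
Tabulate the states by total A-exponent and number of loops L (A-exp: L × count):
  A^6: L=4 ×1
  A^4: L=3 ×6
  A^2: L=2 ×12, L=4 ×3
  A^0: L=1 ×9, L=3 ×10, L=5 ×1
  A^-2: L=2 ×12, L=4 ×3
  A^-4: L=3 ×6
  A^-6: L=4 ×1
Each group contributes A^e * Σ count * d^(L-1):
Powers of d = -A^2 - A^-2: d^2 = A^4 + 2 + A^-4; d^3 = -A^6 - 3*A^2 - 3*A^-2 - A^-6; d^4 = A^8 + 4*A^4 + 6 + 4*A^-4 + A^-8.
  A^6 * (d^3) = -A^12 - 3*A^8 - 3*A^4 - 1
  A^4 * (6*d^2) = 6*A^8 + 12*A^4 + 6
  A^2 * (12*d + 3*d^3) = -3*A^8 - 21*A^4 - 21 - 3*A^-4
  A^0 * (9 + 10*d^2 + d^4) = A^8 + 14*A^4 + 35 + 14*A^-4 + A^-8
  A^-2 * (12*d + 3*d^3) = -3*A^4 - 21 - 21*A^-4 - 3*A^-8
  A^-4 * (6*d^2) = 6 + 12*A^-4 + 6*A^-8
  A^-6 * (d^3) = -1 - 3*A^-4 - 3*A^-8 - A^-12
Summing the groups: <K> = -A^12 + A^8 - A^4 + 3 - A^-4 + A^-8 - A^-12

Answer: -A^12 + A^8 - A^4 + 3 - A^-4 + A^-8 - A^-12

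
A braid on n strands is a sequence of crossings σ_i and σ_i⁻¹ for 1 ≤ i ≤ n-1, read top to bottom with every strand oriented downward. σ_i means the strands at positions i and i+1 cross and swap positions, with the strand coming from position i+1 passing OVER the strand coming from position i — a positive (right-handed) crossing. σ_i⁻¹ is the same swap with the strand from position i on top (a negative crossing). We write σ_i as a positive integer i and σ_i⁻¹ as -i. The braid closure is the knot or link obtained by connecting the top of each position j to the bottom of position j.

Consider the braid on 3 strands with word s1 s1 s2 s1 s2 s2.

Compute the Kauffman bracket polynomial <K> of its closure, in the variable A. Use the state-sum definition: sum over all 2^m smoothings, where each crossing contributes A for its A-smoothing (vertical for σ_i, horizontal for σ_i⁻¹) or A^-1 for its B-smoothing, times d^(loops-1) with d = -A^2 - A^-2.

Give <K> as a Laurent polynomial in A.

Braid: s1 s1 s2 s1 s2 s2 on 3 strands, 6 crossings.
Writhe w = (#positive) - (#negative) = 6 - 0 = 6.
Computing the Kauffman bracket via state sum. There are 2^6 = 64 states.
Smooth each crossing (0=||, 1=⌣⌢); contribution A^(Σ sign_k(1-2s_k)) * d^(L-1).
Tabulate the states by total A-exponent and number of loops L (A-exp: L × count):
  A^6: L=3 ×1
  A^4: L=2 ×6
  A^2: L=1 ×9, L=3 ×6
  A^0: L=2 ×18, L=4 ×2
  A^-2: L=1 ×4, L=3 ×11
  A^-4: L=2 ×4, L=4 ×2
  A^-6: L=3 ×1
Each group contributes A^e * Σ count * d^(L-1):
Powers of d = -A^2 - A^-2: d^2 = A^4 + 2 + A^-4; d^3 = -A^6 - 3*A^2 - 3*A^-2 - A^-6.
  A^6 * (d^2) = A^10 + 2*A^6 + A^2
  A^4 * (6*d) = -6*A^6 - 6*A^2
  A^2 * (9 + 6*d^2) = 6*A^6 + 21*A^2 + 6*A^-2
  A^0 * (18*d + 2*d^3) = -2*A^6 - 24*A^2 - 24*A^-2 - 2*A^-6
  A^-2 * (4 + 11*d^2) = 11*A^2 + 26*A^-2 + 11*A^-6
  A^-4 * (4*d + 2*d^3) = -2*A^2 - 10*A^-2 - 10*A^-6 - 2*A^-10
  A^-6 * (d^2) = A^-2 + 2*A^-6 + A^-10
Summing the groups: <K> = A^10 + A^2 - A^-2 + A^-6 - A^-10

Answer: A^10 + A^2 - A^-2 + A^-6 - A^-10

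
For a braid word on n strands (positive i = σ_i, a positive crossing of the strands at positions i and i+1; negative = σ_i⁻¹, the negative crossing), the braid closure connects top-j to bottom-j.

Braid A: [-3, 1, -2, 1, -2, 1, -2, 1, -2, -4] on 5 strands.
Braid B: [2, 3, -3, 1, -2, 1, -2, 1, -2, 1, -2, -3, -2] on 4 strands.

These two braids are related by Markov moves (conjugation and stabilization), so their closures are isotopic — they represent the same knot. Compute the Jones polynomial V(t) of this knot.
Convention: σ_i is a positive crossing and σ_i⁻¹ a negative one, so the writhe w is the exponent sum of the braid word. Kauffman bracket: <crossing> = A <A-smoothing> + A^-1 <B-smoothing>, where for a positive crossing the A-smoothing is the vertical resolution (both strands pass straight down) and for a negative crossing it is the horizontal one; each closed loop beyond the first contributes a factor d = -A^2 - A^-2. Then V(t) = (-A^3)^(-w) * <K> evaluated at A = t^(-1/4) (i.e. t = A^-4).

Markov-equivalent braids have isotopic closures, hence identical knot invariants. Strip the Markov moves from each word to reach a common short braid β, then compute V(t) once on β.
Braid A: s3^-1 s1 s2^-1 s1 s2^-1 s1 s2^-1 s1 s2^-1 s4^-1 on 5 strands reduces by inverse Markov moves (closure unchanged at each step):
  Destabilize: the word has the form β·s4^-1 where s4^-1 occurs only as the final letter (β ∈ B_4); drop it and the last strand → 4 strands.
Reduced to β = s3^-1 s1 s2^-1 s1 s2^-1 s1 s2^-1 s1 s2^-1 on 4 strands, 9 crossings.
Braid B: s2 s3 s3^-1 s1 s2^-1 s1 s2^-1 s1 s2^-1 s1 s2^-1 s3^-1 s2^-1 on 4 strands reduces by inverse Markov moves (closure unchanged at each step):
  Deconjugate: the word is γ·β·γ⁻¹ with γ = s2 s3 (prefix) and γ⁻¹ = s3^-1 s2^-1 (suffix); strip both.
Reduced to β = s3^-1 s1 s2^-1 s1 s2^-1 s1 s2^-1 s1 s2^-1 on 4 strands, 9 crossings.
Both give the same β = s3^-1 s1 s2^-1 s1 s2^-1 s1 s2^-1 s1 s2^-1 on 4 strands, so one state sum suffices:
Braid: s3^-1 s1 s2^-1 s1 s2^-1 s1 s2^-1 s1 s2^-1 on 4 strands, 9 crossings.
Writhe w = (#positive) - (#negative) = 4 - 5 = -1.
Computing the Kauffman bracket via state sum. There are 2^9 = 512 states.
Each crossing splits two ways (0=vertical, 1=horizontal). The state's weight is A^(#A-smoothings - #B-smoothings) * d^(loops - 1).
Tabulate the states by total A-exponent and number of loops L (A-exp: L × count):
  A^9: L=5 ×1
  A^7: L=4 ×8, L=6 ×1
  A^5: L=3 ×28, L=5 ×8
  A^3: L=2 ×52, L=4 ×32
  A^1: L=1 ×45, L=3 ×77, L=5 ×4
  A^-1: L=2 ×97, L=4 ×29
  A^-3: L=3 ×80, L=5 ×4
  A^-5: L=4 ×36
  A^-7: L=5 ×9
  A^-9: L=6 ×1
Each group contributes A^e * Σ count * d^(L-1):
Powers of d = -A^2 - A^-2: d^2 = A^4 + 2 + A^-4; d^3 = -A^6 - 3*A^2 - 3*A^-2 - A^-6; d^4 = A^8 + 4*A^4 + 6 + 4*A^-4 + A^-8; d^5 = -A^10 - 5*A^6 - 10*A^2 - 10*A^-2 - 5*A^-6 - A^-10.
  A^9 * (d^4) = A^17 + 4*A^13 + 6*A^9 + 4*A^5 + A
  A^7 * (8*d^3 + d^5) = -A^17 - 13*A^13 - 34*A^9 - 34*A^5 - 13*A - A^-3
  A^5 * (28*d^2 + 8*d^4) = 8*A^13 + 60*A^9 + 104*A^5 + 60*A + 8*A^-3
  A^3 * (52*d + 32*d^3) = -32*A^9 - 148*A^5 - 148*A - 32*A^-3
  A^1 * (45 + 77*d^2 + 4*d^4) = 4*A^9 + 93*A^5 + 223*A + 93*A^-3 + 4*A^-7
  A^-1 * (97*d + 29*d^3) = -29*A^5 - 184*A - 184*A^-3 - 29*A^-7
  A^-3 * (80*d^2 + 4*d^4) = 4*A^5 + 96*A + 184*A^-3 + 96*A^-7 + 4*A^-11
  A^-5 * (36*d^3) = -36*A - 108*A^-3 - 108*A^-7 - 36*A^-11
  A^-7 * (9*d^4) = 9*A + 36*A^-3 + 54*A^-7 + 36*A^-11 + 9*A^-15
  A^-9 * (d^5) = -A - 5*A^-3 - 10*A^-7 - 10*A^-11 - 5*A^-15 - A^-19
Summing the groups: <K> = -A^13 + 4*A^9 - 6*A^5 + 7*A - 9*A^-3 + 7*A^-7 - 6*A^-11 + 4*A^-15 - A^-19
Normalise by the writhe: (-A^3)^(-w) = (-A^3)^(1) = -A^3, so f(A) = -A^3 * <K> = A^16 - 4*A^12 + 6*A^8 - 7*A^4 + 9 - 7*A^-4 + 6*A^-8 - 4*A^-12 + A^-16.
Substitute A = t^(-1/4), i.e. A^e → t^(-e/4): V(t) = t^4 - 4*t^3 + 6*t^2 - 7*t + 9 - 7*t^-1 + 6*t^-2 - 4*t^-3 + t^-4

Answer: t^4 - 4*t^3 + 6*t^2 - 7*t + 9 - 7*t^-1 + 6*t^-2 - 4*t^-3 + t^-4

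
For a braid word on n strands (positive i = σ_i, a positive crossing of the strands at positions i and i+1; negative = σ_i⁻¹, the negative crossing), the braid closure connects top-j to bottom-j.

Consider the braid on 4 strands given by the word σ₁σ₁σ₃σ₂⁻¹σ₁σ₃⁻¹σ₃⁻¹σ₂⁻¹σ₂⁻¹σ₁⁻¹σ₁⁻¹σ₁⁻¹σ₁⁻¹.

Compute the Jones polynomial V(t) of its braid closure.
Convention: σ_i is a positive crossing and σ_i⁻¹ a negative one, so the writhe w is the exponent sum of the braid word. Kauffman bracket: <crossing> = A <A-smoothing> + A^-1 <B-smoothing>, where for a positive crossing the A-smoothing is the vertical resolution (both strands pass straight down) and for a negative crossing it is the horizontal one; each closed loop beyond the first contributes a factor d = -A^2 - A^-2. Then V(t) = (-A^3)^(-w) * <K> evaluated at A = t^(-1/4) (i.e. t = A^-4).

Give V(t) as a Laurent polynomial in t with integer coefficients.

t^-1 - t^-2 + 2*t^-3 - 2*t^-4 + 2*t^-5 - t^-6 + t^-7 - t^-8

Derivation:
The presented braid s1 s1 s3 s2^-1 s1 s3^-1 s3^-1 s2^-1 s2^-1 s1^-1 s1^-1 s1^-1 s1^-1 on 4 strands reduces by inverse Markov moves (closure unchanged at each step):
  Deconjugate: the word is γ·β·γ⁻¹ with γ = s1 s1 (prefix) and γ⁻¹ = s1^-1 s1^-1 (suffix); strip both.
Reduced to β = s3 s2^-1 s1 s3^-1 s3^-1 s2^-1 s2^-1 s1^-1 s1^-1 on 4 strands, 9 crossings.
Compute on β:
Braid: s3 s2^-1 s1 s3^-1 s3^-1 s2^-1 s2^-1 s1^-1 s1^-1 on 4 strands, 9 crossings.
Writhe w = (#positive) - (#negative) = 2 - 7 = -5.
Enumerate smoothing states for the bracket polynomial. There are 2^9 = 512 states.
Smooth each crossing (0=||, 1=⌣⌢); contribution A^(Σ sign_k(1-2s_k)) * d^(L-1).
Tabulate the states by total A-exponent and number of loops L (A-exp: L × count):
  A^9: L=5 ×1
  A^7: L=4 ×9
  A^5: L=3 ×31, L=5 ×5
  A^3: L=2 ×48, L=4 ×35, L=6 ×1
  A^1: L=1 ×28, L=3 ×86, L=5 ×12
  A^-1: L=2 ×82, L=4 ×43, L=6 ×1
  A^-3: L=1 ×20, L=3 ×58, L=5 ×6
  A^-5: L=2 ×25, L=4 ×11
  A^-7: L=1 ×3, L=3 ×6
  A^-9: L=2 ×1
Each group contributes A^e * Σ count * d^(L-1):
Powers of d = -A^2 - A^-2: d^2 = A^4 + 2 + A^-4; d^3 = -A^6 - 3*A^2 - 3*A^-2 - A^-6; d^4 = A^8 + 4*A^4 + 6 + 4*A^-4 + A^-8; d^5 = -A^10 - 5*A^6 - 10*A^2 - 10*A^-2 - 5*A^-6 - A^-10.
  A^9 * (d^4) = A^17 + 4*A^13 + 6*A^9 + 4*A^5 + A
  A^7 * (9*d^3) = -9*A^13 - 27*A^9 - 27*A^5 - 9*A
  A^5 * (31*d^2 + 5*d^4) = 5*A^13 + 51*A^9 + 92*A^5 + 51*A + 5*A^-3
  A^3 * (48*d + 35*d^3 + d^5) = -A^13 - 40*A^9 - 163*A^5 - 163*A - 40*A^-3 - A^-7
  A^1 * (28 + 86*d^2 + 12*d^4) = 12*A^9 + 134*A^5 + 272*A + 134*A^-3 + 12*A^-7
  A^-1 * (82*d + 43*d^3 + d^5) = -A^9 - 48*A^5 - 221*A - 221*A^-3 - 48*A^-7 - A^-11
  A^-3 * (20 + 58*d^2 + 6*d^4) = 6*A^5 + 82*A + 172*A^-3 + 82*A^-7 + 6*A^-11
  A^-5 * (25*d + 11*d^3) = -11*A - 58*A^-3 - 58*A^-7 - 11*A^-11
  A^-7 * (3 + 6*d^2) = 6*A^-3 + 15*A^-7 + 6*A^-11
  A^-9 * (d) = -A^-7 - A^-11
Summing the groups: <K> = A^17 - A^13 + A^9 - 2*A^5 + 2*A - 2*A^-3 + A^-7 - A^-11
Normalise by the writhe: (-A^3)^(-w) = (-A^3)^(5) = -A^15, so f(A) = -A^15 * <K> = -A^32 + A^28 - A^24 + 2*A^20 - 2*A^16 + 2*A^12 - A^8 + A^4.
Substitute A = t^(-1/4), i.e. A^e → t^(-e/4): V(t) = t^-1 - t^-2 + 2*t^-3 - 2*t^-4 + 2*t^-5 - t^-6 + t^-7 - t^-8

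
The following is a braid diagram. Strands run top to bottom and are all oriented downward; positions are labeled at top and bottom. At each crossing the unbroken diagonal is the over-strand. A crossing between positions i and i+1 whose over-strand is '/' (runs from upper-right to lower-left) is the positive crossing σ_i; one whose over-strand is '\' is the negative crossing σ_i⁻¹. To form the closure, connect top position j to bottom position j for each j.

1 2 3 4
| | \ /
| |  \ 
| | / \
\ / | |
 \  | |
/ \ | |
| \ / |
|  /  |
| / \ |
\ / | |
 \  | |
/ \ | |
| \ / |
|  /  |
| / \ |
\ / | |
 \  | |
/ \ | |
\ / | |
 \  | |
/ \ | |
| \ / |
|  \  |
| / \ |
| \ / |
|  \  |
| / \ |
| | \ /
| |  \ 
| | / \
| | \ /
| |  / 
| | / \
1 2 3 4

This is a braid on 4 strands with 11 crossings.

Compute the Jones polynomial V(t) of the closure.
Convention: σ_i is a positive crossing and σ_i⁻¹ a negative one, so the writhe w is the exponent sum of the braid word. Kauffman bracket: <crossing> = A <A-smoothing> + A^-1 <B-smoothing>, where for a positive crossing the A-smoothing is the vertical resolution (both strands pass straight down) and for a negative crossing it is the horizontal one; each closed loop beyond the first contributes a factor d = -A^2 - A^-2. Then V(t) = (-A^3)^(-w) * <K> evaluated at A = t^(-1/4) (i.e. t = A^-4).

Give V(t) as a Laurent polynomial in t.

Reading the diagram top to bottom ('/'-over between positions i,i+1 = s_i, '\'-over = s_i^-1): braid word = s3^-1 s1^-1 s2 s1^-1 s2 s1^-1 s1^-1 s2^-1 s2^-1 s3^-1 s3.
The presented braid s3^-1 s1^-1 s2 s1^-1 s2 s1^-1 s1^-1 s2^-1 s2^-1 s3^-1 s3 on 4 strands reduces by inverse Markov moves (closure unchanged at each step):
  Deconjugate: the word is γ·β·γ⁻¹ with γ = s3^-1 (prefix) and γ⁻¹ = s3 (suffix); strip both.
  Destabilize: the word has the form β·s3^-1 where s3^-1 occurs only as the final letter (β ∈ B_3); drop it and the last strand → 3 strands.
Reduced to β = s1^-1 s2 s1^-1 s2 s1^-1 s1^-1 s2^-1 s2^-1 on 3 strands, 8 crossings.
Compute on β:
Braid: s1^-1 s2 s1^-1 s2 s1^-1 s1^-1 s2^-1 s2^-1 on 3 strands, 8 crossings.
Writhe w = (#positive) - (#negative) = 2 - 6 = -4.
State-sum expansion of <K>. There are 2^8 = 256 states.
Smooth each crossing (0=||, 1=⌣⌢); contribution A^(Σ sign_k(1-2s_k)) * d^(L-1).
Tabulate the states by total A-exponent and number of loops L (A-exp: L × count):
  A^8: L=5 ×1
  A^6: L=4 ×8
  A^4: L=3 ×26, L=5 ×2
  A^2: L=2 ×41, L=4 ×15
  A^0: L=1 ×26, L=3 ×43, L=5 ×1
  A^-2: L=2 ×47, L=4 ×9
  A^-4: L=1 ×11, L=3 ×16, L=5 ×1
  A^-6: L=2 ×6, L=4 ×2
  A^-8: L=3 ×1
Each group contributes A^e * Σ count * d^(L-1):
Powers of d = -A^2 - A^-2: d^2 = A^4 + 2 + A^-4; d^3 = -A^6 - 3*A^2 - 3*A^-2 - A^-6; d^4 = A^8 + 4*A^4 + 6 + 4*A^-4 + A^-8.
  A^8 * (d^4) = A^16 + 4*A^12 + 6*A^8 + 4*A^4 + 1
  A^6 * (8*d^3) = -8*A^12 - 24*A^8 - 24*A^4 - 8
  A^4 * (26*d^2 + 2*d^4) = 2*A^12 + 34*A^8 + 64*A^4 + 34 + 2*A^-4
  A^2 * (41*d + 15*d^3) = -15*A^8 - 86*A^4 - 86 - 15*A^-4
  A^0 * (26 + 43*d^2 + d^4) = A^8 + 47*A^4 + 118 + 47*A^-4 + A^-8
  A^-2 * (47*d + 9*d^3) = -9*A^4 - 74 - 74*A^-4 - 9*A^-8
  A^-4 * (11 + 16*d^2 + d^4) = A^4 + 20 + 49*A^-4 + 20*A^-8 + A^-12
  A^-6 * (6*d + 2*d^3) = -2 - 12*A^-4 - 12*A^-8 - 2*A^-12
  A^-8 * (d^2) = A^-4 + 2*A^-8 + A^-12
Summing the groups: <K> = A^16 - 2*A^12 + 2*A^8 - 3*A^4 + 3 - 2*A^-4 + 2*A^-8
Normalise by the writhe: (-A^3)^(-w) = (-A^3)^(4) = A^12, so f(A) = A^12 * <K> = A^28 - 2*A^24 + 2*A^20 - 3*A^16 + 3*A^12 - 2*A^8 + 2*A^4.
Substitute A = t^(-1/4), i.e. A^e → t^(-e/4): V(t) = 2*t^-1 - 2*t^-2 + 3*t^-3 - 3*t^-4 + 2*t^-5 - 2*t^-6 + t^-7

Answer: 2*t^-1 - 2*t^-2 + 3*t^-3 - 3*t^-4 + 2*t^-5 - 2*t^-6 + t^-7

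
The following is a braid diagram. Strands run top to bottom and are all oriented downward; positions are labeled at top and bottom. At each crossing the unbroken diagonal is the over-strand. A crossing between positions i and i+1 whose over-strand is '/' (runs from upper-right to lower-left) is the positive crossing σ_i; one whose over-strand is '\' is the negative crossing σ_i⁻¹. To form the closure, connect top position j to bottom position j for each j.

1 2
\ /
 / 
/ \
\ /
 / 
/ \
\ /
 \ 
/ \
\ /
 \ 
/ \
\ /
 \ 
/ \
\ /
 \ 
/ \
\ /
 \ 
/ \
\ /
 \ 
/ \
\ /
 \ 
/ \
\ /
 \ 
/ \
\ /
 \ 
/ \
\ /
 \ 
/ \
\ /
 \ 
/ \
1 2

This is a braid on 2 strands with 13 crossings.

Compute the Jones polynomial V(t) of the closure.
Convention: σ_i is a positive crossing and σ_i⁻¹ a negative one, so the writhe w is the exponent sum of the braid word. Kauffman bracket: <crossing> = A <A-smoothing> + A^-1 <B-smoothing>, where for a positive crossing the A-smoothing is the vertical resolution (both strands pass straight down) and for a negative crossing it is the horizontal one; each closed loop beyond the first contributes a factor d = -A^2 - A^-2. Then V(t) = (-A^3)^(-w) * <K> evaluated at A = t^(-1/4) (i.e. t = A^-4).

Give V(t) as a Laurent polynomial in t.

t^-4 + t^-6 - t^-7 + t^-8 - t^-9 + t^-10 - t^-11 + t^-12 - t^-13

Derivation:
Reading the diagram top to bottom ('/'-over between positions i,i+1 = s_i, '\'-over = s_i^-1): braid word = s1 s1 s1^-1 s1^-1 s1^-1 s1^-1 s1^-1 s1^-1 s1^-1 s1^-1 s1^-1 s1^-1 s1^-1.
The presented braid s1 s1 s1^-1 s1^-1 s1^-1 s1^-1 s1^-1 s1^-1 s1^-1 s1^-1 s1^-1 s1^-1 s1^-1 on 2 strands reduces by inverse Markov moves (closure unchanged at each step):
  Deconjugate: the word is γ·β·γ⁻¹ with γ = s1 (prefix) and γ⁻¹ = s1^-1 (suffix); strip both.
  Deconjugate: the word is γ·β·γ⁻¹ with γ = s1 (prefix) and γ⁻¹ = s1^-1 (suffix); strip both.
Reduced to β = s1^-1 s1^-1 s1^-1 s1^-1 s1^-1 s1^-1 s1^-1 s1^-1 s1^-1 on 2 strands, 9 crossings.
Compute on β:
Braid: s1^-1 s1^-1 s1^-1 s1^-1 s1^-1 s1^-1 s1^-1 s1^-1 s1^-1 on 2 strands, 9 crossings.
Writhe w = (#positive) - (#negative) = 0 - 9 = -9.
State-sum expansion of <K>. There are 2^9 = 512 states.
Each crossing splits two ways (0=vertical, 1=horizontal). The state's weight is A^(#A-smoothings - #B-smoothings) * d^(loops - 1).
Tabulate the states by total A-exponent and number of loops L (A-exp: L × count):
  A^9: L=9 ×1
  A^7: L=8 ×9
  A^5: L=7 ×36
  A^3: L=6 ×84
  A^1: L=5 ×126
  A^-1: L=4 ×126
  A^-3: L=3 ×84
  A^-5: L=2 ×36
  A^-7: L=1 ×9
  A^-9: L=2 ×1
Each group contributes A^e * Σ count * d^(L-1):
Powers of d = -A^2 - A^-2: d^2 = A^4 + 2 + A^-4; d^3 = -A^6 - 3*A^2 - 3*A^-2 - A^-6; d^4 = A^8 + 4*A^4 + 6 + 4*A^-4 + A^-8; d^5 = -A^10 - 5*A^6 - 10*A^2 - 10*A^-2 - 5*A^-6 - A^-10; d^6 = A^12 + 6*A^8 + 15*A^4 + 20 + 15*A^-4 + 6*A^-8 + A^-12; d^7 = -A^14 - 7*A^10 - 21*A^6 - 35*A^2 - 35*A^-2 - 21*A^-6 - 7*A^-10 - A^-14; d^8 = A^16 + 8*A^12 + 28*A^8 + 56*A^4 + 70 + 56*A^-4 + 28*A^-8 + 8*A^-12 + A^-16.
  A^9 * (d^8) = A^25 + 8*A^21 + 28*A^17 + 56*A^13 + 70*A^9 + 56*A^5 + 28*A + 8*A^-3 + A^-7
  A^7 * (9*d^7) = -9*A^21 - 63*A^17 - 189*A^13 - 315*A^9 - 315*A^5 - 189*A - 63*A^-3 - 9*A^-7
  A^5 * (36*d^6) = 36*A^17 + 216*A^13 + 540*A^9 + 720*A^5 + 540*A + 216*A^-3 + 36*A^-7
  A^3 * (84*d^5) = -84*A^13 - 420*A^9 - 840*A^5 - 840*A - 420*A^-3 - 84*A^-7
  A^1 * (126*d^4) = 126*A^9 + 504*A^5 + 756*A + 504*A^-3 + 126*A^-7
  A^-1 * (126*d^3) = -126*A^5 - 378*A - 378*A^-3 - 126*A^-7
  A^-3 * (84*d^2) = 84*A + 168*A^-3 + 84*A^-7
  A^-5 * (36*d) = -36*A^-3 - 36*A^-7
  A^-7 * (9) = 9*A^-7
  A^-9 * (d) = -A^-7 - A^-11
Summing the groups: <K> = A^25 - A^21 + A^17 - A^13 + A^9 - A^5 + A - A^-3 - A^-11
Normalise by the writhe: (-A^3)^(-w) = (-A^3)^(9) = -A^27, so f(A) = -A^27 * <K> = -A^52 + A^48 - A^44 + A^40 - A^36 + A^32 - A^28 + A^24 + A^16.
Substitute A = t^(-1/4), i.e. A^e → t^(-e/4): V(t) = t^-4 + t^-6 - t^-7 + t^-8 - t^-9 + t^-10 - t^-11 + t^-12 - t^-13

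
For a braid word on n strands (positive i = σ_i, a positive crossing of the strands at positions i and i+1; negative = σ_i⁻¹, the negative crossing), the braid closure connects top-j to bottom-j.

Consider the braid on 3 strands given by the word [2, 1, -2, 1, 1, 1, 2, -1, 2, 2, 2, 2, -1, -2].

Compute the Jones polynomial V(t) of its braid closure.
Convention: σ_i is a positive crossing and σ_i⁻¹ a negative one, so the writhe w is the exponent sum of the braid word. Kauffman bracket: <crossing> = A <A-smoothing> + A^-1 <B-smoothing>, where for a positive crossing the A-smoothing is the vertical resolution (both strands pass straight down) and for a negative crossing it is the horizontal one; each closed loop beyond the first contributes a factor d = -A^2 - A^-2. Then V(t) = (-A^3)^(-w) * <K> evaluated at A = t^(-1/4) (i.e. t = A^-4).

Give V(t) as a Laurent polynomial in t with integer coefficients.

The presented braid s2 s1 s2^-1 s1 s1 s1 s2 s1^-1 s2 s2 s2 s2 s1^-1 s2^-1 on 3 strands reduces by inverse Markov moves (closure unchanged at each step):
  Deconjugate: the word is γ·β·γ⁻¹ with γ = s2 (prefix) and γ⁻¹ = s2^-1 (suffix); strip both.
  Deconjugate: the word is γ·β·γ⁻¹ with γ = s1 s2^-1 (prefix) and γ⁻¹ = s2 s1^-1 (suffix); strip both.
Reduced to β = s1 s1 s1 s2 s1^-1 s2 s2 s2 on 3 strands, 8 crossings.
Compute on β:
Braid: s1 s1 s1 s2 s1^-1 s2 s2 s2 on 3 strands, 8 crossings.
Writhe w = (#positive) - (#negative) = 7 - 1 = 6.
State-sum expansion of <K>. There are 2^8 = 256 states.
For each crossing: s=0 is the vertical smoothing, s=1 horizontal. Crossing k contributes A^(sign_k * (1 - 2*s_k)); loop factor d = -A^2 - A^-2.
Tabulate the states by total A-exponent and number of loops L (A-exp: L × count):
  A^8: L=2 ×1
  A^6: L=1 ×4, L=3 ×4
  A^4: L=2 ×25, L=4 ×3
  A^2: L=1 ×21, L=3 ×34, L=5 ×1
  A^0: L=2 ×48, L=4 ×22
  A^-2: L=3 ×49, L=5 ×7
  A^-4: L=4 ×27, L=6 ×1
  A^-6: L=5 ×8
  A^-8: L=6 ×1
Each group contributes A^e * Σ count * d^(L-1):
Powers of d = -A^2 - A^-2: d^2 = A^4 + 2 + A^-4; d^3 = -A^6 - 3*A^2 - 3*A^-2 - A^-6; d^4 = A^8 + 4*A^4 + 6 + 4*A^-4 + A^-8; d^5 = -A^10 - 5*A^6 - 10*A^2 - 10*A^-2 - 5*A^-6 - A^-10.
  A^8 * (d) = -A^10 - A^6
  A^6 * (4 + 4*d^2) = 4*A^10 + 12*A^6 + 4*A^2
  A^4 * (25*d + 3*d^3) = -3*A^10 - 34*A^6 - 34*A^2 - 3*A^-2
  A^2 * (21 + 34*d^2 + d^4) = A^10 + 38*A^6 + 95*A^2 + 38*A^-2 + A^-6
  A^0 * (48*d + 22*d^3) = -22*A^6 - 114*A^2 - 114*A^-2 - 22*A^-6
  A^-2 * (49*d^2 + 7*d^4) = 7*A^6 + 77*A^2 + 140*A^-2 + 77*A^-6 + 7*A^-10
  A^-4 * (27*d^3 + d^5) = -A^6 - 32*A^2 - 91*A^-2 - 91*A^-6 - 32*A^-10 - A^-14
  A^-6 * (8*d^4) = 8*A^2 + 32*A^-2 + 48*A^-6 + 32*A^-10 + 8*A^-14
  A^-8 * (d^5) = -A^2 - 5*A^-2 - 10*A^-6 - 10*A^-10 - 5*A^-14 - A^-18
Summing the groups: <K> = A^10 - A^6 + 3*A^2 - 3*A^-2 + 3*A^-6 - 3*A^-10 + 2*A^-14 - A^-18
Normalise by the writhe: (-A^3)^(-w) = (-A^3)^(-6) = A^-18, so f(A) = A^-18 * <K> = A^-8 - A^-12 + 3*A^-16 - 3*A^-20 + 3*A^-24 - 3*A^-28 + 2*A^-32 - A^-36.
Substitute A = t^(-1/4), i.e. A^e → t^(-e/4): V(t) = -t^9 + 2*t^8 - 3*t^7 + 3*t^6 - 3*t^5 + 3*t^4 - t^3 + t^2

Answer: -t^9 + 2*t^8 - 3*t^7 + 3*t^6 - 3*t^5 + 3*t^4 - t^3 + t^2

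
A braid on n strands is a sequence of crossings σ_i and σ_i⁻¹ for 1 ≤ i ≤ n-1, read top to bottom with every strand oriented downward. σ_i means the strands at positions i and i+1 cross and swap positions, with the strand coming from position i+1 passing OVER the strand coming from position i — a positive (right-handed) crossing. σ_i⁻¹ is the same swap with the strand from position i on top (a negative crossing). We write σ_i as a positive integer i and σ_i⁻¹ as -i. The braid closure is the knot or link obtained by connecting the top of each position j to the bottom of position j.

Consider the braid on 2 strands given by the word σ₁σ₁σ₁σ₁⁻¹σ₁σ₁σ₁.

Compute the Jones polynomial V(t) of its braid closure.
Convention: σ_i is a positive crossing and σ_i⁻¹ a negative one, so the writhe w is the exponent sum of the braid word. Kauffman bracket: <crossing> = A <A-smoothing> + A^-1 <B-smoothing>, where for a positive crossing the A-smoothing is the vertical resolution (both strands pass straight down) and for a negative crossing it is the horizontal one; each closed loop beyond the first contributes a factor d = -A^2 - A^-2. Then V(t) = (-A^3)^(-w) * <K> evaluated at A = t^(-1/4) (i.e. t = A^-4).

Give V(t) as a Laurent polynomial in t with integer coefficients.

First cancel adjacent σ_i σ_i⁻¹ pairs (Reidemeister II — same braid, same closure): s1 s1 s1 s1^-1 s1 s1 s1 → s1 s1 s1 s1 s1.
Braid: s1 s1 s1 s1 s1 on 2 strands, 5 crossings.
Writhe w = (#positive) - (#negative) = 5 - 0 = 5.
State-sum expansion of <K>. There are 2^5 = 32 states.
Smooth each crossing (0=||, 1=⌣⌢); contribution A^(Σ sign_k(1-2s_k)) * d^(L-1).
  state 00000: A-exp=+5, loops=2, term = A^5 * d^1
  state 00001: A-exp=+3, loops=1, term = A^3 * d^0
  state 00010: A-exp=+3, loops=1, term = A^3 * d^0
  state 00011: A-exp=+1, loops=2, term = A^1 * d^1
  state 00100: A-exp=+3, loops=1, term = A^3 * d^0
  state 00101: A-exp=+1, loops=2, term = A^1 * d^1
  state 00110: A-exp=+1, loops=2, term = A^1 * d^1
  state 00111: A-exp=-1, loops=3, term = A^-1 * d^2
  state 01000: A-exp=+3, loops=1, term = A^3 * d^0
  state 01001: A-exp=+1, loops=2, term = A^1 * d^1
  state 01010: A-exp=+1, loops=2, term = A^1 * d^1
  state 01011: A-exp=-1, loops=3, term = A^-1 * d^2
  state 01100: A-exp=+1, loops=2, term = A^1 * d^1
  state 01101: A-exp=-1, loops=3, term = A^-1 * d^2
  state 01110: A-exp=-1, loops=3, term = A^-1 * d^2
  state 01111: A-exp=-3, loops=4, term = A^-3 * d^3
  state 10000: A-exp=+3, loops=1, term = A^3 * d^0
  state 10001: A-exp=+1, loops=2, term = A^1 * d^1
  state 10010: A-exp=+1, loops=2, term = A^1 * d^1
  state 10011: A-exp=-1, loops=3, term = A^-1 * d^2
  state 10100: A-exp=+1, loops=2, term = A^1 * d^1
  state 10101: A-exp=-1, loops=3, term = A^-1 * d^2
  state 10110: A-exp=-1, loops=3, term = A^-1 * d^2
  state 10111: A-exp=-3, loops=4, term = A^-3 * d^3
  state 11000: A-exp=+1, loops=2, term = A^1 * d^1
  state 11001: A-exp=-1, loops=3, term = A^-1 * d^2
  state 11010: A-exp=-1, loops=3, term = A^-1 * d^2
  state 11011: A-exp=-3, loops=4, term = A^-3 * d^3
  state 11100: A-exp=-1, loops=3, term = A^-1 * d^2
  state 11101: A-exp=-3, loops=4, term = A^-3 * d^3
  state 11110: A-exp=-3, loops=4, term = A^-3 * d^3
  state 11111: A-exp=-5, loops=5, term = A^-5 * d^4
Collect the terms by A-exponent (count of states per loop number):
Powers of d = -A^2 - A^-2: d^2 = A^4 + 2 + A^-4; d^3 = -A^6 - 3*A^2 - 3*A^-2 - A^-6; d^4 = A^8 + 4*A^4 + 6 + 4*A^-4 + A^-8.
  A^5 * (d) = -A^7 - A^3
  A^3 * (5) = 5*A^3
  A^1 * (10*d) = -10*A^3 - 10*A^-1
  A^-1 * (10*d^2) = 10*A^3 + 20*A^-1 + 10*A^-5
  A^-3 * (5*d^3) = -5*A^3 - 15*A^-1 - 15*A^-5 - 5*A^-9
  A^-5 * (d^4) = A^3 + 4*A^-1 + 6*A^-5 + 4*A^-9 + A^-13
Summing the groups: <K> = -A^7 - A^-1 + A^-5 - A^-9 + A^-13
Normalise by the writhe: (-A^3)^(-w) = (-A^3)^(-5) = -A^-15, so f(A) = -A^-15 * <K> = A^-8 + A^-16 - A^-20 + A^-24 - A^-28.
Substitute A = t^(-1/4), i.e. A^e → t^(-e/4): V(t) = -t^7 + t^6 - t^5 + t^4 + t^2

Answer: -t^7 + t^6 - t^5 + t^4 + t^2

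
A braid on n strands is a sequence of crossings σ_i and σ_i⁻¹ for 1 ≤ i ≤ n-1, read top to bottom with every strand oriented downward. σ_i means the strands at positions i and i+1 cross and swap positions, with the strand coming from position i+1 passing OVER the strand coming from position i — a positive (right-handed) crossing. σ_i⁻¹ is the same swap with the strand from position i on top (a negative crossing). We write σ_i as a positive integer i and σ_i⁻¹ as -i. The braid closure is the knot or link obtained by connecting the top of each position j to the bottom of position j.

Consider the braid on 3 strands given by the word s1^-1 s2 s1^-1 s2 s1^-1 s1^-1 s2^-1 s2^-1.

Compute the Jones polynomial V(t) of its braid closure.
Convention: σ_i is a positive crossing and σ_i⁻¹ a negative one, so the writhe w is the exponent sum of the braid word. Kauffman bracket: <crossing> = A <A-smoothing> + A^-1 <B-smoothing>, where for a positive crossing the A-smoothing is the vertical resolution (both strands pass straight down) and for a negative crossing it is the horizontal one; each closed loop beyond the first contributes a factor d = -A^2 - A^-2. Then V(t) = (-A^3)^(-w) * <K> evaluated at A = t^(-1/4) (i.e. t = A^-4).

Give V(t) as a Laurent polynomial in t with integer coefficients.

Braid: s1^-1 s2 s1^-1 s2 s1^-1 s1^-1 s2^-1 s2^-1 on 3 strands, 8 crossings.
Writhe w = (#positive) - (#negative) = 2 - 6 = -4.
Enumerate smoothing states for the bracket polynomial. There are 2^8 = 256 states.
For each crossing: s=0 is the vertical smoothing, s=1 horizontal. Crossing k contributes A^(sign_k * (1 - 2*s_k)); loop factor d = -A^2 - A^-2.
Tabulate the states by total A-exponent and number of loops L (A-exp: L × count):
  A^8: L=5 ×1
  A^6: L=4 ×8
  A^4: L=3 ×26, L=5 ×2
  A^2: L=2 ×41, L=4 ×15
  A^0: L=1 ×26, L=3 ×43, L=5 ×1
  A^-2: L=2 ×47, L=4 ×9
  A^-4: L=1 ×11, L=3 ×16, L=5 ×1
  A^-6: L=2 ×6, L=4 ×2
  A^-8: L=3 ×1
Each group contributes A^e * Σ count * d^(L-1):
Powers of d = -A^2 - A^-2: d^2 = A^4 + 2 + A^-4; d^3 = -A^6 - 3*A^2 - 3*A^-2 - A^-6; d^4 = A^8 + 4*A^4 + 6 + 4*A^-4 + A^-8.
  A^8 * (d^4) = A^16 + 4*A^12 + 6*A^8 + 4*A^4 + 1
  A^6 * (8*d^3) = -8*A^12 - 24*A^8 - 24*A^4 - 8
  A^4 * (26*d^2 + 2*d^4) = 2*A^12 + 34*A^8 + 64*A^4 + 34 + 2*A^-4
  A^2 * (41*d + 15*d^3) = -15*A^8 - 86*A^4 - 86 - 15*A^-4
  A^0 * (26 + 43*d^2 + d^4) = A^8 + 47*A^4 + 118 + 47*A^-4 + A^-8
  A^-2 * (47*d + 9*d^3) = -9*A^4 - 74 - 74*A^-4 - 9*A^-8
  A^-4 * (11 + 16*d^2 + d^4) = A^4 + 20 + 49*A^-4 + 20*A^-8 + A^-12
  A^-6 * (6*d + 2*d^3) = -2 - 12*A^-4 - 12*A^-8 - 2*A^-12
  A^-8 * (d^2) = A^-4 + 2*A^-8 + A^-12
Summing the groups: <K> = A^16 - 2*A^12 + 2*A^8 - 3*A^4 + 3 - 2*A^-4 + 2*A^-8
Normalise by the writhe: (-A^3)^(-w) = (-A^3)^(4) = A^12, so f(A) = A^12 * <K> = A^28 - 2*A^24 + 2*A^20 - 3*A^16 + 3*A^12 - 2*A^8 + 2*A^4.
Substitute A = t^(-1/4), i.e. A^e → t^(-e/4): V(t) = 2*t^-1 - 2*t^-2 + 3*t^-3 - 3*t^-4 + 2*t^-5 - 2*t^-6 + t^-7

Answer: 2*t^-1 - 2*t^-2 + 3*t^-3 - 3*t^-4 + 2*t^-5 - 2*t^-6 + t^-7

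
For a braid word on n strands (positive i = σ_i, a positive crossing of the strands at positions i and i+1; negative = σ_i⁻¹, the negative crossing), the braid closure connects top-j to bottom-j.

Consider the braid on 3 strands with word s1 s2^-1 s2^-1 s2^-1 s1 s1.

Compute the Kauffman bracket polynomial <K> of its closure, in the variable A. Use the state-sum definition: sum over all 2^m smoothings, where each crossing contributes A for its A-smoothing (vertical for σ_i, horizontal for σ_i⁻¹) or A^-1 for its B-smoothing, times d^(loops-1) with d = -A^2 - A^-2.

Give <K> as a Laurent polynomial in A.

Braid: s1 s2^-1 s2^-1 s2^-1 s1 s1 on 3 strands, 6 crossings.
Writhe w = (#positive) - (#negative) = 3 - 3 = 0.
Computing the Kauffman bracket via state sum. There are 2^6 = 64 states.
Each crossing splits two ways (0=vertical, 1=horizontal). The state's weight is A^(#A-smoothings - #B-smoothings) * d^(loops - 1).
Tabulate the states by total A-exponent and number of loops L (A-exp: L × count):
  A^6: L=4 ×1
  A^4: L=3 ×6
  A^2: L=2 ×12, L=4 ×3
  A^0: L=1 ×9, L=3 ×10, L=5 ×1
  A^-2: L=2 ×12, L=4 ×3
  A^-4: L=3 ×6
  A^-6: L=4 ×1
Each group contributes A^e * Σ count * d^(L-1):
Powers of d = -A^2 - A^-2: d^2 = A^4 + 2 + A^-4; d^3 = -A^6 - 3*A^2 - 3*A^-2 - A^-6; d^4 = A^8 + 4*A^4 + 6 + 4*A^-4 + A^-8.
  A^6 * (d^3) = -A^12 - 3*A^8 - 3*A^4 - 1
  A^4 * (6*d^2) = 6*A^8 + 12*A^4 + 6
  A^2 * (12*d + 3*d^3) = -3*A^8 - 21*A^4 - 21 - 3*A^-4
  A^0 * (9 + 10*d^2 + d^4) = A^8 + 14*A^4 + 35 + 14*A^-4 + A^-8
  A^-2 * (12*d + 3*d^3) = -3*A^4 - 21 - 21*A^-4 - 3*A^-8
  A^-4 * (6*d^2) = 6 + 12*A^-4 + 6*A^-8
  A^-6 * (d^3) = -1 - 3*A^-4 - 3*A^-8 - A^-12
Summing the groups: <K> = -A^12 + A^8 - A^4 + 3 - A^-4 + A^-8 - A^-12

Answer: -A^12 + A^8 - A^4 + 3 - A^-4 + A^-8 - A^-12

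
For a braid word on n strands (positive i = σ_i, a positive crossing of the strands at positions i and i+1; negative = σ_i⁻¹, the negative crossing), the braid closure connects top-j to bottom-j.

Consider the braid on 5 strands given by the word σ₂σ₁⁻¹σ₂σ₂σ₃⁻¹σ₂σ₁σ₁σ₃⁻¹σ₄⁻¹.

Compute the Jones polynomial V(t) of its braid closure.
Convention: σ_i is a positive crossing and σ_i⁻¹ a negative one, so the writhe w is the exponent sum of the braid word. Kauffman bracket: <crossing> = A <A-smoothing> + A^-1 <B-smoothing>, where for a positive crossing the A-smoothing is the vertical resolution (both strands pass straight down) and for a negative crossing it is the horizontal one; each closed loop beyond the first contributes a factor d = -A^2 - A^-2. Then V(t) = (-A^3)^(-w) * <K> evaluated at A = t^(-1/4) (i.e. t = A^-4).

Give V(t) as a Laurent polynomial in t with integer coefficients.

The presented braid s2 s1^-1 s2 s2 s3^-1 s2 s1 s1 s3^-1 s4^-1 on 5 strands reduces by inverse Markov moves (closure unchanged at each step):
  Destabilize: the word has the form β·s4^-1 where s4^-1 occurs only as the final letter (β ∈ B_4); drop it and the last strand → 4 strands.
Reduced to β = s2 s1^-1 s2 s2 s3^-1 s2 s1 s1 s3^-1 on 4 strands, 9 crossings.
Compute on β:
Braid: s2 s1^-1 s2 s2 s3^-1 s2 s1 s1 s3^-1 on 4 strands, 9 crossings.
Writhe w = (#positive) - (#negative) = 6 - 3 = 3.
State-sum expansion of <K>. There are 2^9 = 512 states.
Each crossing splits two ways (0=vertical, 1=horizontal). The state's weight is A^(#A-smoothings - #B-smoothings) * d^(loops - 1).
Tabulate the states by total A-exponent and number of loops L (A-exp: L × count):
  A^9: L=3 ×1
  A^7: L=2 ×6, L=4 ×3
  A^5: L=1 ×11, L=3 ×24, L=5 ×1
  A^3: L=2 ×68, L=4 ×16
  A^1: L=1 ×38, L=3 ×85, L=5 ×3
  A^-1: L=2 ×77, L=4 ×49
  A^-3: L=3 ×69, L=5 ×15
  A^-5: L=4 ×34, L=6 ×2
  A^-7: L=5 ×9
  A^-9: L=6 ×1
Each group contributes A^e * Σ count * d^(L-1):
Powers of d = -A^2 - A^-2: d^2 = A^4 + 2 + A^-4; d^3 = -A^6 - 3*A^2 - 3*A^-2 - A^-6; d^4 = A^8 + 4*A^4 + 6 + 4*A^-4 + A^-8; d^5 = -A^10 - 5*A^6 - 10*A^2 - 10*A^-2 - 5*A^-6 - A^-10.
  A^9 * (d^2) = A^13 + 2*A^9 + A^5
  A^7 * (6*d + 3*d^3) = -3*A^13 - 15*A^9 - 15*A^5 - 3*A
  A^5 * (11 + 24*d^2 + d^4) = A^13 + 28*A^9 + 65*A^5 + 28*A + A^-3
  A^3 * (68*d + 16*d^3) = -16*A^9 - 116*A^5 - 116*A - 16*A^-3
  A^1 * (38 + 85*d^2 + 3*d^4) = 3*A^9 + 97*A^5 + 226*A + 97*A^-3 + 3*A^-7
  A^-1 * (77*d + 49*d^3) = -49*A^5 - 224*A - 224*A^-3 - 49*A^-7
  A^-3 * (69*d^2 + 15*d^4) = 15*A^5 + 129*A + 228*A^-3 + 129*A^-7 + 15*A^-11
  A^-5 * (34*d^3 + 2*d^5) = -2*A^5 - 44*A - 122*A^-3 - 122*A^-7 - 44*A^-11 - 2*A^-15
  A^-7 * (9*d^4) = 9*A + 36*A^-3 + 54*A^-7 + 36*A^-11 + 9*A^-15
  A^-9 * (d^5) = -A - 5*A^-3 - 10*A^-7 - 10*A^-11 - 5*A^-15 - A^-19
Summing the groups: <K> = -A^13 + 2*A^9 - 4*A^5 + 4*A - 5*A^-3 + 5*A^-7 - 3*A^-11 + 2*A^-15 - A^-19
Normalise by the writhe: (-A^3)^(-w) = (-A^3)^(-3) = -A^-9, so f(A) = -A^-9 * <K> = A^4 - 2 + 4*A^-4 - 4*A^-8 + 5*A^-12 - 5*A^-16 + 3*A^-20 - 2*A^-24 + A^-28.
Substitute A = t^(-1/4), i.e. A^e → t^(-e/4): V(t) = t^7 - 2*t^6 + 3*t^5 - 5*t^4 + 5*t^3 - 4*t^2 + 4*t - 2 + t^-1

Answer: t^7 - 2*t^6 + 3*t^5 - 5*t^4 + 5*t^3 - 4*t^2 + 4*t - 2 + t^-1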